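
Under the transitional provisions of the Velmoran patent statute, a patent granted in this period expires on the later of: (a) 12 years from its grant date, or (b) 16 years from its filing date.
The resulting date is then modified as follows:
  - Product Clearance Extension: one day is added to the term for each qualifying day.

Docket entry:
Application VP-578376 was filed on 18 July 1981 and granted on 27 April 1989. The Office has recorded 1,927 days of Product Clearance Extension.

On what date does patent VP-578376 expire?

August 6, 2006

(a) grant + 12 years → 27 April 2001.
(b) filing + 16 years → 18 July 1997.
Later of the two: 27 April 2001.
Product Clearance Extension: +1927 days → 6 August 2006.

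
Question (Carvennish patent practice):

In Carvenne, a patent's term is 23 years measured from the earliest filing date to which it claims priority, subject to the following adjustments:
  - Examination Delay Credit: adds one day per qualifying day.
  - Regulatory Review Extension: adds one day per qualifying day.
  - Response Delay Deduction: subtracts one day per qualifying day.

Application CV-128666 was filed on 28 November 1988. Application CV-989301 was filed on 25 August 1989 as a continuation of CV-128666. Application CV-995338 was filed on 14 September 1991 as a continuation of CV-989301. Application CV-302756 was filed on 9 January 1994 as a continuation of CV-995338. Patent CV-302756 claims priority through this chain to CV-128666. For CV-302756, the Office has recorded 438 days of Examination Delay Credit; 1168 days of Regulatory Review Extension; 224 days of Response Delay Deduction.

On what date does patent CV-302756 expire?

Earliest priority filing: 28 November 1988.
Base term: 28 November 1988 + 23 years → 28 November 2011.
Examination Delay Credit: +438 days → 8 February 2013.
Regulatory Review Extension: +1168 days → 21 April 2016.
Response Delay Deduction: −224 days → 10 September 2015.

September 10, 2015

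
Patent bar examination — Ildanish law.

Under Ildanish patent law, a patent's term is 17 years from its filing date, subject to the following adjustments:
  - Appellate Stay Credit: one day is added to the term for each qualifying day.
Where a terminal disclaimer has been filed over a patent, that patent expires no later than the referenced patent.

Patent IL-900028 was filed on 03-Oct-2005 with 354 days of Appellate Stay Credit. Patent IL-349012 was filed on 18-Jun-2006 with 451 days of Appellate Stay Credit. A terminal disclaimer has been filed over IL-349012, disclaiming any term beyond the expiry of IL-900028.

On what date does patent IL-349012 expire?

September 22, 2023

Natural term of IL-349012:
  Base: filing + 17 years → 18 June 2023.
  Appellate Stay Credit: +451 days → 11 September 2024.
Expiry of referenced patent IL-900028:
  Base: filing + 17 years → 3 October 2022.
  Appellate Stay Credit: +354 days → 22 September 2023.
Terminal disclaimer: IL-349012 expires on the earlier of 11 September 2024 and 22 September 2023.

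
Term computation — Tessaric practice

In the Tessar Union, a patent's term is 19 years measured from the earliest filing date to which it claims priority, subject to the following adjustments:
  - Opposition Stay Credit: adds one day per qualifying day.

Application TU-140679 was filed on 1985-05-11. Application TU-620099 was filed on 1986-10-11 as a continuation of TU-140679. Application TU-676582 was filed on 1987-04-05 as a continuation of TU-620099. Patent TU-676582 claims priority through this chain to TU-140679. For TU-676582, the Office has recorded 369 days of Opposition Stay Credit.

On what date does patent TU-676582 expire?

Earliest priority filing: 11 May 1985.
Base term: 11 May 1985 + 19 years → 11 May 2004.
Opposition Stay Credit: +369 days → 15 May 2005.

May 15, 2005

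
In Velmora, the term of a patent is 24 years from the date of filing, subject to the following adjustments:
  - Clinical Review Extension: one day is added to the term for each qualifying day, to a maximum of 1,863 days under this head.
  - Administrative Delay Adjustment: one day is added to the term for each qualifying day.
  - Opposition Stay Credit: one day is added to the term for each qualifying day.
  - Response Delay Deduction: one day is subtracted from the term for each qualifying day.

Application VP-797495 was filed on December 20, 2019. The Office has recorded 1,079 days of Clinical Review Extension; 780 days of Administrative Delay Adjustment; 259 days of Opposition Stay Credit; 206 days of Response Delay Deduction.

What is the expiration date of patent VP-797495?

Base term: filing date + 24 years → 20 December 2043.
Clinical Review Extension: 1079 days (within the 1863-day cap) → +1079 days → 3 December 2046.
Administrative Delay Adjustment: +780 days → 21 January 2049.
Opposition Stay Credit: +259 days → 7 October 2049.
Response Delay Deduction: −206 days → 15 March 2049.

March 15, 2049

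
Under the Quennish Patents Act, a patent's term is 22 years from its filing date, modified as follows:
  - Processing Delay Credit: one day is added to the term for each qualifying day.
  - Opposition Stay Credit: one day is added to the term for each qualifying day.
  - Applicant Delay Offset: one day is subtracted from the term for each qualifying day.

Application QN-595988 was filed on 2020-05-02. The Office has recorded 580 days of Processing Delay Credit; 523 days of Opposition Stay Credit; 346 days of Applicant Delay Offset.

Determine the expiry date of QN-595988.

Base term: filing date + 22 years → 2 May 2042.
Processing Delay Credit: +580 days → 3 December 2043.
Opposition Stay Credit: +523 days → 9 May 2045.
Applicant Delay Offset: −346 days → 28 May 2044.

May 28, 2044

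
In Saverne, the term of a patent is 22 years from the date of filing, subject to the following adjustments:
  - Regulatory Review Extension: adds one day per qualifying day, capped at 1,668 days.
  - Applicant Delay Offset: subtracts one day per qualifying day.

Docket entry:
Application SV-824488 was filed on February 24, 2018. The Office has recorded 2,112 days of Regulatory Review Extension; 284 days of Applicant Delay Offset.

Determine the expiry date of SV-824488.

2043-12-09

Base term: filing date + 22 years → 24 February 2040.
Regulatory Review Extension: 2112 days claimed exceeds the 1668-day cap, so +1668 days → 18 September 2044.
Applicant Delay Offset: −284 days → 9 December 2043.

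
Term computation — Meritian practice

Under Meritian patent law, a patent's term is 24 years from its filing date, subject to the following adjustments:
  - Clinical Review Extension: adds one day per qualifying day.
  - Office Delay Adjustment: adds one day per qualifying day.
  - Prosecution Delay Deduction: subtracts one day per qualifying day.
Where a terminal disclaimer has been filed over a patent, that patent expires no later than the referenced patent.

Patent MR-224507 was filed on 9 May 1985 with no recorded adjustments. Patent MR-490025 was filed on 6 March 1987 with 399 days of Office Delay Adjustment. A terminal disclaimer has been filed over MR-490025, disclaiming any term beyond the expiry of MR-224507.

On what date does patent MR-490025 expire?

2009-05-09

Natural term of MR-490025:
  Base: filing + 24 years → 6 March 2011.
  Office Delay Adjustment: +399 days → 8 April 2012.
Expiry of referenced patent MR-224507:
  Base: filing + 24 years → 9 May 2009.
Terminal disclaimer: MR-490025 expires on the earlier of 8 April 2012 and 9 May 2009.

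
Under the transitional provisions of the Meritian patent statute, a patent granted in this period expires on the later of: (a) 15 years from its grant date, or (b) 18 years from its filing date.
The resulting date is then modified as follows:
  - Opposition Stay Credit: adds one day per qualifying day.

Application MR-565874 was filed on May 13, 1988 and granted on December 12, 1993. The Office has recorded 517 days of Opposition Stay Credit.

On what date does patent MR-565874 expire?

May 13, 2010

(a) grant + 15 years → 12 December 2008.
(b) filing + 18 years → 13 May 2006.
Later of the two: 12 December 2008.
Opposition Stay Credit: +517 days → 13 May 2010.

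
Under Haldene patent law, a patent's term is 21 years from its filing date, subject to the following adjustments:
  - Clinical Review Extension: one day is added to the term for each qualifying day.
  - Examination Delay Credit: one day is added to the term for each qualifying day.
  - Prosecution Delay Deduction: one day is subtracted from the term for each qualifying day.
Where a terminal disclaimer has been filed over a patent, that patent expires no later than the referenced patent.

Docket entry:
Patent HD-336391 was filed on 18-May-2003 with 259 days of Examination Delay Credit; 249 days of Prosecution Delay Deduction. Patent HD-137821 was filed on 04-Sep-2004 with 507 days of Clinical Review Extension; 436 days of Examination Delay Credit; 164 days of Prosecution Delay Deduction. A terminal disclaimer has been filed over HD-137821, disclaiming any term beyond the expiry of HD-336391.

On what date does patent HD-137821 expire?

2024-05-28

Natural term of HD-137821:
  Base: filing + 21 years → 4 September 2025.
  Clinical Review Extension: +507 days → 24 January 2027.
  Examination Delay Credit: +436 days → 4 April 2028.
  Prosecution Delay Deduction: −164 days → 23 October 2027.
Expiry of referenced patent HD-336391:
  Base: filing + 21 years → 18 May 2024.
  Examination Delay Credit: +259 days → 1 February 2025.
  Prosecution Delay Deduction: −249 days → 28 May 2024.
Terminal disclaimer: HD-137821 expires on the earlier of 23 October 2027 and 28 May 2024.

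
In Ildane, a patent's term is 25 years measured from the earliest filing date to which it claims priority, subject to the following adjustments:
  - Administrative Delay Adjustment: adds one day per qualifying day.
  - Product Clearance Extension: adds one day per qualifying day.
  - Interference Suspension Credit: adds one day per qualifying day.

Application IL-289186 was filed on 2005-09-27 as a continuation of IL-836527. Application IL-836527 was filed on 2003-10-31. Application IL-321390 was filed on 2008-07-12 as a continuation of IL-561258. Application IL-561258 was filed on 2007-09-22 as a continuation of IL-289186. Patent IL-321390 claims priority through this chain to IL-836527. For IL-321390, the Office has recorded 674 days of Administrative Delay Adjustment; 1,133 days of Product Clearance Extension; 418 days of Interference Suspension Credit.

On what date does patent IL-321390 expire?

Earliest priority filing: 31 October 2003.
Base term: 31 October 2003 + 25 years → 31 October 2028.
Administrative Delay Adjustment: +674 days → 5 September 2030.
Product Clearance Extension: +1133 days → 12 October 2033.
Interference Suspension Credit: +418 days → 4 December 2034.

December 4, 2034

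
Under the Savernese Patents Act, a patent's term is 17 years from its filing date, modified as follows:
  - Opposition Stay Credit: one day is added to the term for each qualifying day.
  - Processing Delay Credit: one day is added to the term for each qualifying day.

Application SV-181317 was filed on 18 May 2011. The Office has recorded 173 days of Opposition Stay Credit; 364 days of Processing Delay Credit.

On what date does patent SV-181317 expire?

November 6, 2029

Base term: filing date + 17 years → 18 May 2028.
Opposition Stay Credit: +173 days → 7 November 2028.
Processing Delay Credit: +364 days → 6 November 2029.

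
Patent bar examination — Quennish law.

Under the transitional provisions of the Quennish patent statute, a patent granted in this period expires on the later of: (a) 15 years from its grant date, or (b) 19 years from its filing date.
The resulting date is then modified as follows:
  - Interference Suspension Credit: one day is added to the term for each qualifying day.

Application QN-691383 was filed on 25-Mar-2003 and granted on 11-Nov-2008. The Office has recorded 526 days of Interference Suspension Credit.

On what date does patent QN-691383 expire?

April 20, 2025

(a) grant + 15 years → 11 November 2023.
(b) filing + 19 years → 25 March 2022.
Later of the two: 11 November 2023.
Interference Suspension Credit: +526 days → 20 April 2025.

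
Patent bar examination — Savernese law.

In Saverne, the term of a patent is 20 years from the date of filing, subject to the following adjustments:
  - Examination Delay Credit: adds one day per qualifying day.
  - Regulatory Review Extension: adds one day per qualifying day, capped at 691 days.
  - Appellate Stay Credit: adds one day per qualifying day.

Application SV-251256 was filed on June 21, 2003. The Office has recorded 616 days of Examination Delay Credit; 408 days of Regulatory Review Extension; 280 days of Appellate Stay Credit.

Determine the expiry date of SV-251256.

2027-01-15

Base term: filing date + 20 years → 21 June 2023.
Examination Delay Credit: +616 days → 26 February 2025.
Regulatory Review Extension: 408 days (within the 691-day cap) → +408 days → 10 April 2026.
Appellate Stay Credit: +280 days → 15 January 2027.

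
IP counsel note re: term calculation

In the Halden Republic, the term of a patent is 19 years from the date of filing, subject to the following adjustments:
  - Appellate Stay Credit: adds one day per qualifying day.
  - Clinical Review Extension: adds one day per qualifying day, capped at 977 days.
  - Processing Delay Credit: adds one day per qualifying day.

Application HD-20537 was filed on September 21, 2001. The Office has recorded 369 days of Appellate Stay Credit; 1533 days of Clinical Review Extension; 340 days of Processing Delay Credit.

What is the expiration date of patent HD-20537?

Base term: filing date + 19 years → 21 September 2020.
Appellate Stay Credit: +369 days → 25 September 2021.
Clinical Review Extension: 1533 days claimed exceeds the 977-day cap, so +977 days → 29 May 2024.
Processing Delay Credit: +340 days → 4 May 2025.

May 4, 2025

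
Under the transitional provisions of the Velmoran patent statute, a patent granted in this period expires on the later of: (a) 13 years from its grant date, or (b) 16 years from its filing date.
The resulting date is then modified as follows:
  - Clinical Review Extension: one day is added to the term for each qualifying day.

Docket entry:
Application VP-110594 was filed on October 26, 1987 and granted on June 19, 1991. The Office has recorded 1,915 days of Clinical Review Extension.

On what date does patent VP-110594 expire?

(a) grant + 13 years → 19 June 2004.
(b) filing + 16 years → 26 October 2003.
Later of the two: 19 June 2004.
Clinical Review Extension: +1915 days → 16 September 2009.

2009-09-16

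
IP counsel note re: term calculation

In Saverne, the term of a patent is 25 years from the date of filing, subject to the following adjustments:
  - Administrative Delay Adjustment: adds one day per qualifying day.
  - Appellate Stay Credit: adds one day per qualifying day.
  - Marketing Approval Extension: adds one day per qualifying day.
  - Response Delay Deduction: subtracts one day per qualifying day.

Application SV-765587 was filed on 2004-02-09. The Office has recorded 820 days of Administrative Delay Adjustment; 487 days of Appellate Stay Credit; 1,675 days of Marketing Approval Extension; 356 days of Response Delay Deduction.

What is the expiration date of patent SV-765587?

Base term: filing date + 25 years → 9 February 2029.
Administrative Delay Adjustment: +820 days → 10 May 2031.
Appellate Stay Credit: +487 days → 8 September 2032.
Marketing Approval Extension: +1675 days → 10 April 2037.
Response Delay Deduction: −356 days → 19 April 2036.

2036-04-19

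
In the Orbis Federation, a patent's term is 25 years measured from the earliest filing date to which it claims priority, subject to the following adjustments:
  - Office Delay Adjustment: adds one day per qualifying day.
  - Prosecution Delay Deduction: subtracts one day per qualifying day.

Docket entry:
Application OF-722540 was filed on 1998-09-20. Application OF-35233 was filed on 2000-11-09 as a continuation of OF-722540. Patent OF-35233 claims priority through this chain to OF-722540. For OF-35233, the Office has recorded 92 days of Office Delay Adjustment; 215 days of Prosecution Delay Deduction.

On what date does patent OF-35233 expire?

Earliest priority filing: 20 September 1998.
Base term: 20 September 1998 + 25 years → 20 September 2023.
Office Delay Adjustment: +92 days → 21 December 2023.
Prosecution Delay Deduction: −215 days → 20 May 2023.

May 20, 2023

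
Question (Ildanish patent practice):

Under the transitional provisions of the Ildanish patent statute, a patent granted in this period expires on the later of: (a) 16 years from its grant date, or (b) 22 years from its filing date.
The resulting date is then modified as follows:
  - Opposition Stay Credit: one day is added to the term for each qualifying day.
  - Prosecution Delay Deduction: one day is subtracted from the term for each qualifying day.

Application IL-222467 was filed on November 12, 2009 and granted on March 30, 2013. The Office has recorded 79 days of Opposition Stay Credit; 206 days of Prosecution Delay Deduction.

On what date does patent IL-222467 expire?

2031-07-08

(a) grant + 16 years → 30 March 2029.
(b) filing + 22 years → 12 November 2031.
Later of the two: 12 November 2031.
Opposition Stay Credit: +79 days → 30 January 2032.
Prosecution Delay Deduction: −206 days → 8 July 2031.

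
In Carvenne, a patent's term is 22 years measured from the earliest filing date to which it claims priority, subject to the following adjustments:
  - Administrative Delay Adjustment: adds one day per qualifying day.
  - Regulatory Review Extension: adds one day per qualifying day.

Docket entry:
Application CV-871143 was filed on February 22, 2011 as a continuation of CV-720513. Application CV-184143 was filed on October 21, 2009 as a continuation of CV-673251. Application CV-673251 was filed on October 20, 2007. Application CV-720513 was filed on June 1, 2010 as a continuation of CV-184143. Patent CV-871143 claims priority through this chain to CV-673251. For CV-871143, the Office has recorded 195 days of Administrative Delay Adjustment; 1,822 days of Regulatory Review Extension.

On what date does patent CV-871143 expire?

Earliest priority filing: 20 October 2007.
Base term: 20 October 2007 + 22 years → 20 October 2029.
Administrative Delay Adjustment: +195 days → 3 May 2030.
Regulatory Review Extension: +1822 days → 29 April 2035.

April 29, 2035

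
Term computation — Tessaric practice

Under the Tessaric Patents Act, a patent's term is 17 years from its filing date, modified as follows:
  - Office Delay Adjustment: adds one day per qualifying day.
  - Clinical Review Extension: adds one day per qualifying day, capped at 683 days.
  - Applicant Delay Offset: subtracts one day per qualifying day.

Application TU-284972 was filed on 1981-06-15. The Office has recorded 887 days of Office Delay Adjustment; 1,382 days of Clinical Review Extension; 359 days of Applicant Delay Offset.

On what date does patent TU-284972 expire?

October 8, 2001

Base term: filing date + 17 years → 15 June 1998.
Office Delay Adjustment: +887 days → 18 November 2000.
Clinical Review Extension: 1382 days claimed exceeds the 683-day cap, so +683 days → 2 October 2002.
Applicant Delay Offset: −359 days → 8 October 2001.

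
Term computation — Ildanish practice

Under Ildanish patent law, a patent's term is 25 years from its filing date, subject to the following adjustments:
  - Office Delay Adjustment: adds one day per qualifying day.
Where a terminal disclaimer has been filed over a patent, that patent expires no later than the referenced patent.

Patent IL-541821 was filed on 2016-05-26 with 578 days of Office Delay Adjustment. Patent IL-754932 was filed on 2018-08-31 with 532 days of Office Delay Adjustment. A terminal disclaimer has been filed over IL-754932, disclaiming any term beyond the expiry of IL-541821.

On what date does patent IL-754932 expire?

Natural term of IL-754932:
  Base: filing + 25 years → 31 August 2043.
  Office Delay Adjustment: +532 days → 13 February 2045.
Expiry of referenced patent IL-541821:
  Base: filing + 25 years → 26 May 2041.
  Office Delay Adjustment: +578 days → 25 December 2042.
Terminal disclaimer: IL-754932 expires on the earlier of 13 February 2045 and 25 December 2042.

2042-12-25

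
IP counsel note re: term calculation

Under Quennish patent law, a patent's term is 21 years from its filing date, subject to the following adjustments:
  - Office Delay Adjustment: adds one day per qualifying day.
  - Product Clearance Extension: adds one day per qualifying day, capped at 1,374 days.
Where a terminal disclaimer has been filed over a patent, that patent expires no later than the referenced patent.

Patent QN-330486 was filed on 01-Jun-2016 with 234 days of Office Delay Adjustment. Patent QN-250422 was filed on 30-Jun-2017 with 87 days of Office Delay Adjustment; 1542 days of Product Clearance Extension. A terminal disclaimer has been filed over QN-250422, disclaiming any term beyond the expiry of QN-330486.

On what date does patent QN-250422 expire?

Natural term of QN-250422:
  Base: filing + 21 years → 30 June 2038.
  Office Delay Adjustment: +87 days → 25 September 2038.
  Product Clearance Extension: 1542 days claimed exceeds the 1374-day cap, so +1374 days → 30 June 2042.
Expiry of referenced patent QN-330486:
  Base: filing + 21 years → 1 June 2037.
  Office Delay Adjustment: +234 days → 21 January 2038.
Terminal disclaimer: QN-250422 expires on the earlier of 30 June 2042 and 21 January 2038.

2038-01-21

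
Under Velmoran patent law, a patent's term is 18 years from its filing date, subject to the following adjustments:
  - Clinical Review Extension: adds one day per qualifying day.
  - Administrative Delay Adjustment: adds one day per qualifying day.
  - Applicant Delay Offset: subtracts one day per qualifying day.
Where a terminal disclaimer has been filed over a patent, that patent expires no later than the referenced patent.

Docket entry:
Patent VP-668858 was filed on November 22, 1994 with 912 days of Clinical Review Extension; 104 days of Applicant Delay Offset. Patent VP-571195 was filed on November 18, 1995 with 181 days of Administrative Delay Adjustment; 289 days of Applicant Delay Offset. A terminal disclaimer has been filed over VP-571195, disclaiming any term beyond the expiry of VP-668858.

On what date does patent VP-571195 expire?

August 2, 2013

Natural term of VP-571195:
  Base: filing + 18 years → 18 November 2013.
  Administrative Delay Adjustment: +181 days → 18 May 2014.
  Applicant Delay Offset: −289 days → 2 August 2013.
Expiry of referenced patent VP-668858:
  Base: filing + 18 years → 22 November 2012.
  Clinical Review Extension: +912 days → 23 May 2015.
  Applicant Delay Offset: −104 days → 8 February 2015.
Terminal disclaimer: VP-571195 expires on the earlier of 2 August 2013 and 8 February 2015.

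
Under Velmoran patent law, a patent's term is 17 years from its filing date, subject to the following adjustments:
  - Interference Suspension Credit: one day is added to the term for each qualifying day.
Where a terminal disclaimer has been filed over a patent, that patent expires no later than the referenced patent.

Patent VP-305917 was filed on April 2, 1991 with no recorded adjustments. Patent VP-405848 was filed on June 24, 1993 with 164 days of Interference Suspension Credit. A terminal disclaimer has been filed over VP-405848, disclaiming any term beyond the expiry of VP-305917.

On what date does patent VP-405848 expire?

Natural term of VP-405848:
  Base: filing + 17 years → 24 June 2010.
  Interference Suspension Credit: +164 days → 5 December 2010.
Expiry of referenced patent VP-305917:
  Base: filing + 17 years → 2 April 2008.
Terminal disclaimer: VP-405848 expires on the earlier of 5 December 2010 and 2 April 2008.

April 2, 2008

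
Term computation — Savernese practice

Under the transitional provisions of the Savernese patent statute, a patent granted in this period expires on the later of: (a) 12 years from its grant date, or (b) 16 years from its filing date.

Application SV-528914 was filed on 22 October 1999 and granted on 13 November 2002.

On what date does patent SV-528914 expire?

(a) grant + 12 years → 13 November 2014.
(b) filing + 16 years → 22 October 2015.
Later of the two: 22 October 2015.

2015-10-22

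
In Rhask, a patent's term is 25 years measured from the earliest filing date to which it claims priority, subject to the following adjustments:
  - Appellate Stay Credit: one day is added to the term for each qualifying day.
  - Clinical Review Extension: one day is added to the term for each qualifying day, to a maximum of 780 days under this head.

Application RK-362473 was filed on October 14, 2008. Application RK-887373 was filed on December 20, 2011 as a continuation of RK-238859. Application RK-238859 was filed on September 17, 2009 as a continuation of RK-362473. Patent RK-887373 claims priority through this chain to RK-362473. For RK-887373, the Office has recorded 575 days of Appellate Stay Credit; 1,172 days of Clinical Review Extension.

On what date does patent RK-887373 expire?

Earliest priority filing: 14 October 2008.
Base term: 14 October 2008 + 25 years → 14 October 2033.
Appellate Stay Credit: +575 days → 12 May 2035.
Clinical Review Extension: 1172 days claimed exceeds the 780-day cap, so +780 days → 30 June 2037.

2037-06-30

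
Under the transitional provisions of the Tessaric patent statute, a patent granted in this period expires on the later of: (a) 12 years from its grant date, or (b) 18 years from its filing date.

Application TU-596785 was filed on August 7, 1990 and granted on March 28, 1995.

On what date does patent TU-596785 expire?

August 7, 2008

(a) grant + 12 years → 28 March 2007.
(b) filing + 18 years → 7 August 2008.
Later of the two: 7 August 2008.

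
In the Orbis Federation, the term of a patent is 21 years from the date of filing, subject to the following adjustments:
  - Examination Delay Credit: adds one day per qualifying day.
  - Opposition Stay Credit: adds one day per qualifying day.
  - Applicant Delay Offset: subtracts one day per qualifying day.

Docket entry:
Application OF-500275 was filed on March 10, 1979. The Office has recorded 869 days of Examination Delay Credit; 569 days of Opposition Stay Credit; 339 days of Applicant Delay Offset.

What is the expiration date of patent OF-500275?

2003-03-14

Base term: filing date + 21 years → 10 March 2000.
Examination Delay Credit: +869 days → 27 July 2002.
Opposition Stay Credit: +569 days → 16 February 2004.
Applicant Delay Offset: −339 days → 14 March 2003.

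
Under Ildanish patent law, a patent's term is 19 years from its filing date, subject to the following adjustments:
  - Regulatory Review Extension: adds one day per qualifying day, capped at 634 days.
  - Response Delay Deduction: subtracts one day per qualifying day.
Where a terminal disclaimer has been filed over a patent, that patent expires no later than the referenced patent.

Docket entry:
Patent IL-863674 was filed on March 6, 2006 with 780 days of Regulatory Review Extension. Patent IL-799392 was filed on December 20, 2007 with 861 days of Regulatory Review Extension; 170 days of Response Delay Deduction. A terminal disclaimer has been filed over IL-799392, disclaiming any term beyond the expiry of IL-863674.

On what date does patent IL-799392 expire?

November 30, 2026

Natural term of IL-799392:
  Base: filing + 19 years → 20 December 2026.
  Regulatory Review Extension: 861 days claimed exceeds the 634-day cap, so +634 days → 14 September 2028.
  Response Delay Deduction: −170 days → 28 March 2028.
Expiry of referenced patent IL-863674:
  Base: filing + 19 years → 6 March 2025.
  Regulatory Review Extension: 780 days claimed exceeds the 634-day cap, so +634 days → 30 November 2026.
Terminal disclaimer: IL-799392 expires on the earlier of 28 March 2028 and 30 November 2026.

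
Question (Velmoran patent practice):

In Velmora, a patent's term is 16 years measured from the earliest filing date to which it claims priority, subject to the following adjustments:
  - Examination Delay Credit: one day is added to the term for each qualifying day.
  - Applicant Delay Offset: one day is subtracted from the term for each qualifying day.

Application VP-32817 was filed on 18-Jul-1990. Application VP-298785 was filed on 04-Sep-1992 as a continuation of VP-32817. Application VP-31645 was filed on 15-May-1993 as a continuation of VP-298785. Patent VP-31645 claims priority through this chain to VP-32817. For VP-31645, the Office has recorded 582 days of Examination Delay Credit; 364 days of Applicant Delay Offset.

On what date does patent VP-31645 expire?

Earliest priority filing: 18 July 1990.
Base term: 18 July 1990 + 16 years → 18 July 2006.
Examination Delay Credit: +582 days → 20 February 2008.
Applicant Delay Offset: −364 days → 21 February 2007.

2007-02-21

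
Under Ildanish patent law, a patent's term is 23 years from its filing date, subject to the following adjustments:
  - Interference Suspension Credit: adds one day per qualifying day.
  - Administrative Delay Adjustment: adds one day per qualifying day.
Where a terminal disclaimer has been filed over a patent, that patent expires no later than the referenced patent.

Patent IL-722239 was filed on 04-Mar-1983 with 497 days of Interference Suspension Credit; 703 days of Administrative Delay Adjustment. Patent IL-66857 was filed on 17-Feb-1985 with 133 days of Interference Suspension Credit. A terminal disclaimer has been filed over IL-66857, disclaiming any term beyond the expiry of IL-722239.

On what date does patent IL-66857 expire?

Natural term of IL-66857:
  Base: filing + 23 years → 17 February 2008.
  Interference Suspension Credit: +133 days → 29 June 2008.
Expiry of referenced patent IL-722239:
  Base: filing + 23 years → 4 March 2006.
  Interference Suspension Credit: +497 days → 14 July 2007.
  Administrative Delay Adjustment: +703 days → 16 June 2009.
Terminal disclaimer: IL-66857 expires on the earlier of 29 June 2008 and 16 June 2009.

2008-06-29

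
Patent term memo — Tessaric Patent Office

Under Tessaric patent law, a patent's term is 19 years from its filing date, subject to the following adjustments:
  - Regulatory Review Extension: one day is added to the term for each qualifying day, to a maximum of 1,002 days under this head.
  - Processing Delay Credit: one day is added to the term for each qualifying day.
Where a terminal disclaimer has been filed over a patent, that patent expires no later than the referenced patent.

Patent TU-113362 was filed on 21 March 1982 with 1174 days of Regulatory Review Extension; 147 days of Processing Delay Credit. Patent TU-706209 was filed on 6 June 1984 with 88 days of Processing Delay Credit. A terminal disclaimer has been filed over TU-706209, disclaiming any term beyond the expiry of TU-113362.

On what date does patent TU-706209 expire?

Natural term of TU-706209:
  Base: filing + 19 years → 6 June 2003.
  Processing Delay Credit: +88 days → 2 September 2003.
Expiry of referenced patent TU-113362:
  Base: filing + 19 years → 21 March 2001.
  Regulatory Review Extension: 1174 days claimed exceeds the 1002-day cap, so +1002 days → 18 December 2003.
  Processing Delay Credit: +147 days → 13 May 2004.
Terminal disclaimer: TU-706209 expires on the earlier of 2 September 2003 and 13 May 2004.

September 2, 2003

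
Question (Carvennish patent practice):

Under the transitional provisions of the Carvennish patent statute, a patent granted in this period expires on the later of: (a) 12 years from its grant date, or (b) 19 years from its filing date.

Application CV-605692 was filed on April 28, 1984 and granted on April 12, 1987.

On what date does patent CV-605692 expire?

(a) grant + 12 years → 12 April 1999.
(b) filing + 19 years → 28 April 2003.
Later of the two: 28 April 2003.

April 28, 2003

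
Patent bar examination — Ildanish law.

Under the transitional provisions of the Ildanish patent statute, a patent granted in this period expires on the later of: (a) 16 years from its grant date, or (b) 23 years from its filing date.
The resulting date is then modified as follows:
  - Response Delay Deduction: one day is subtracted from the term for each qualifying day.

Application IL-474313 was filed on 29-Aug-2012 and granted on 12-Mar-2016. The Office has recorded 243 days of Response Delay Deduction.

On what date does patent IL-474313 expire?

2034-12-29

(a) grant + 16 years → 12 March 2032.
(b) filing + 23 years → 29 August 2035.
Later of the two: 29 August 2035.
Response Delay Deduction: −243 days → 29 December 2034.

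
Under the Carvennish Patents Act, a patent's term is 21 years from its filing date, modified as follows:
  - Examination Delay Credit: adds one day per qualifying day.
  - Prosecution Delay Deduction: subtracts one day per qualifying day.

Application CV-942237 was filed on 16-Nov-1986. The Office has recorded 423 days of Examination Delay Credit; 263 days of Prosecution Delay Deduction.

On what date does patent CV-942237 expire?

Base term: filing date + 21 years → 16 November 2007.
Examination Delay Credit: +423 days → 12 January 2009.
Prosecution Delay Deduction: −263 days → 24 April 2008.

2008-04-24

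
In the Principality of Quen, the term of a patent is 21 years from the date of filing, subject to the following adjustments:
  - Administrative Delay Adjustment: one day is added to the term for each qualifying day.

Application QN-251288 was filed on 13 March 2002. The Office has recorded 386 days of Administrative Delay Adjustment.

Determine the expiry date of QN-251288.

2024-04-02

Base term: filing date + 21 years → 13 March 2023.
Administrative Delay Adjustment: +386 days → 2 April 2024.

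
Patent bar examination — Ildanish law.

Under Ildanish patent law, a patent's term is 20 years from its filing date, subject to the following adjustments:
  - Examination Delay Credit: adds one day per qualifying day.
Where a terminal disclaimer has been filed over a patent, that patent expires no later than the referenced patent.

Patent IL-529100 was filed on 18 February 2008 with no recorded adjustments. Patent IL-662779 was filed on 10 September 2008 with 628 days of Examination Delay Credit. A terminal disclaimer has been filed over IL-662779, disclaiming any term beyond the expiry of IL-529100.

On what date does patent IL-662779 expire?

Natural term of IL-662779:
  Base: filing + 20 years → 10 September 2028.
  Examination Delay Credit: +628 days → 31 May 2030.
Expiry of referenced patent IL-529100:
  Base: filing + 20 years → 18 February 2028.
Terminal disclaimer: IL-662779 expires on the earlier of 31 May 2030 and 18 February 2028.

2028-02-18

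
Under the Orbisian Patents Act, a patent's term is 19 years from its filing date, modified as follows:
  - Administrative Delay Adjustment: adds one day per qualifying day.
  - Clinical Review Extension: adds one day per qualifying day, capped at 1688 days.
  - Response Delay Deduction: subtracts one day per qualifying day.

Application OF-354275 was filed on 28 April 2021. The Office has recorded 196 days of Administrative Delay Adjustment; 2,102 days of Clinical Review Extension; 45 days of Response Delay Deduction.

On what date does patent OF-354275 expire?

Base term: filing date + 19 years → 28 April 2040.
Administrative Delay Adjustment: +196 days → 10 November 2040.
Clinical Review Extension: 2102 days claimed exceeds the 1688-day cap, so +1688 days → 25 June 2045.
Response Delay Deduction: −45 days → 11 May 2045.

2045-05-11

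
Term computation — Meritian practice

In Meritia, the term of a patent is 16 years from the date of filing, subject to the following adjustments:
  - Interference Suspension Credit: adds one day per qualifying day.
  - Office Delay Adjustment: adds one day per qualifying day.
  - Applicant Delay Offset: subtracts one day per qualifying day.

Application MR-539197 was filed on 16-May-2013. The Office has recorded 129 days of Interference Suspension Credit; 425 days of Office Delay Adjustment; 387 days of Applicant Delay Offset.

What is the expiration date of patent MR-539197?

2029-10-30

Base term: filing date + 16 years → 16 May 2029.
Interference Suspension Credit: +129 days → 22 September 2029.
Office Delay Adjustment: +425 days → 21 November 2030.
Applicant Delay Offset: −387 days → 30 October 2029.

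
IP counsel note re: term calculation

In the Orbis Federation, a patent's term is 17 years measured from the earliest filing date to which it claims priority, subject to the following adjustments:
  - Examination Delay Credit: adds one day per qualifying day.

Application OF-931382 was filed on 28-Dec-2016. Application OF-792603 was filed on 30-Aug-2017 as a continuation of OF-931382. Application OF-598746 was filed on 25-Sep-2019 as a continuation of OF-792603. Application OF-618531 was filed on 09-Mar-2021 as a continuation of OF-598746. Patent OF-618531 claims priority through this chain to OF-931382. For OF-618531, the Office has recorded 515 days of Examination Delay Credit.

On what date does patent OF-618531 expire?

Earliest priority filing: 28 December 2016.
Base term: 28 December 2016 + 17 years → 28 December 2033.
Examination Delay Credit: +515 days → 27 May 2035.

2035-05-27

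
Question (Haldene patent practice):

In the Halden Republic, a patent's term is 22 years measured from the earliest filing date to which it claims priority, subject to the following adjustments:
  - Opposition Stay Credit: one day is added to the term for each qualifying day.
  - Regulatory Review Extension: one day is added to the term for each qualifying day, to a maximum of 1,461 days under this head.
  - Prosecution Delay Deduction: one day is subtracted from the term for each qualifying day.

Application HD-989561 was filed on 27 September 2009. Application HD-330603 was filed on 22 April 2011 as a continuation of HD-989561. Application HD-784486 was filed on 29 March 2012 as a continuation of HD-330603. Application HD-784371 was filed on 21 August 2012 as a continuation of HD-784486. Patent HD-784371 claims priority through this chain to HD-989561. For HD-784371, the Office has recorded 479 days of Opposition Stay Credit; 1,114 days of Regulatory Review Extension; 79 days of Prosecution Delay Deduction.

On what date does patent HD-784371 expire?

2035-11-19

Earliest priority filing: 27 September 2009.
Base term: 27 September 2009 + 22 years → 27 September 2031.
Opposition Stay Credit: +479 days → 18 January 2033.
Regulatory Review Extension: 1114 days (within the 1461-day cap) → +1114 days → 6 February 2036.
Prosecution Delay Deduction: −79 days → 19 November 2035.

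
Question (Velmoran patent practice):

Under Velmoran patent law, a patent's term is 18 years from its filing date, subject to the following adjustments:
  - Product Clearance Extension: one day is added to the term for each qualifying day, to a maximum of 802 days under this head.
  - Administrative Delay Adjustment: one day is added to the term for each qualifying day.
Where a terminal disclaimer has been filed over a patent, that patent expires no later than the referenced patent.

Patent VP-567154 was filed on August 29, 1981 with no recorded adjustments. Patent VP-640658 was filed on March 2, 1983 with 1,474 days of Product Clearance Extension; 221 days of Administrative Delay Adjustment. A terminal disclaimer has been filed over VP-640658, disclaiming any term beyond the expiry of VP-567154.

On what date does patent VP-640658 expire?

Natural term of VP-640658:
  Base: filing + 18 years → 2 March 2001.
  Product Clearance Extension: 1474 days claimed exceeds the 802-day cap, so +802 days → 13 May 2003.
  Administrative Delay Adjustment: +221 days → 20 December 2003.
Expiry of referenced patent VP-567154:
  Base: filing + 18 years → 29 August 1999.
Terminal disclaimer: VP-640658 expires on the earlier of 20 December 2003 and 29 August 1999.

August 29, 1999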